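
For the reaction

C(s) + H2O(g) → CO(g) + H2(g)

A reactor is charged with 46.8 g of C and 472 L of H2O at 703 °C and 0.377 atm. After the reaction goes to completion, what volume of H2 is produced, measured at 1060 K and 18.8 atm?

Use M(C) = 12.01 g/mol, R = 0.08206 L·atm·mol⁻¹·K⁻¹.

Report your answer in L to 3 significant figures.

10.3 L

n(C) = 46.8 / 12.01 = 3.897 mol
n(H2O) = PV/RT = (0.377 × 472) / (0.08206 × 976.15) = 2.221 mol
For 3.897 mol C, stoichiometry requires (1/1) × 3.897 = 3.897 mol H2O; 2.221 mol is available, so H2O is limiting.
n(H2) = (1/1) × 2.221 = 2.221 mol
V(H2) = nRT/P = 2.221 × 0.08206 × 1060 / 18.8 = 10.28 L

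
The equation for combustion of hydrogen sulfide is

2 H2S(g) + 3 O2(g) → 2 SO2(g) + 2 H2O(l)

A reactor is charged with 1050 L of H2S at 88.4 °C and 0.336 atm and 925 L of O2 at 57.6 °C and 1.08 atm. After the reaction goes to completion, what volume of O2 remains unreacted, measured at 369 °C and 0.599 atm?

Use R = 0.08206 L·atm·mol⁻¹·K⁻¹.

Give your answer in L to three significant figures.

1670 L

n(H2S) = PV/RT = (0.336 × 1050) / (0.08206 × 361.55) = 11.89 mol
n(O2) = PV/RT = (1.08 × 925) / (0.08206 × 330.75) = 36.81 mol
For 11.89 mol H2S, stoichiometry requires (3/2) × 11.89 = 17.84 mol O2; 36.81 mol is available, so H2S is limiting.
n(O2) consumed = (3/2) × 11.89 = 17.84 mol; remaining = 36.81 − 17.84 = 18.97 mol
V(O2) = nRT/P = 18.97 × 0.08206 × 642.15 / 0.599 = 1669 L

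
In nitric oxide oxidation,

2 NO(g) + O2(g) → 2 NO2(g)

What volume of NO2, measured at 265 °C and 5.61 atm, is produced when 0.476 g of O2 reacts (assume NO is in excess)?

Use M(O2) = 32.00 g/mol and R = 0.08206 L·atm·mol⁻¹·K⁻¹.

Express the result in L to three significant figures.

n(O2) = 0.4760 / 32.00 = 0.01487 mol
n(NO2) = (2/1) × 0.01487 = 0.02974 mol
V = nRT/P = 0.02974 × 0.08206 × 538.15 / 5.61 = 0.2341 L

0.234 L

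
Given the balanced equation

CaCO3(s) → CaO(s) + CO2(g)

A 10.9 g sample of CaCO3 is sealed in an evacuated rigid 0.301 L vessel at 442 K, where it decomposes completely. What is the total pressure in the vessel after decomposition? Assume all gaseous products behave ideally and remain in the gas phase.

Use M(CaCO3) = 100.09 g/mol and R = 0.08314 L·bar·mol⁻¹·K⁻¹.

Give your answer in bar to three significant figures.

13.3 bar

n(CaCO3) = 10.9 / 100.09 = 0.1089 mol
n(gas produced) = (1/1) × 0.1089 = 0.1089 mol
P = nRT/V = 0.1089 × 0.08314 × 442 / 0.301 = 13.30 bar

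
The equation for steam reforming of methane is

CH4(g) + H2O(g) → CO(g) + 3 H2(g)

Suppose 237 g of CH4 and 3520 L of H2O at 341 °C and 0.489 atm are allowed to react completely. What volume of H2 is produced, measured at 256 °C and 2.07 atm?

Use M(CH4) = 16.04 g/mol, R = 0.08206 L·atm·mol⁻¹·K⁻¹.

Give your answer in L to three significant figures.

930 L

n(CH4) = 237 / 16.04 = 14.78 mol
n(H2O) = PV/RT = (0.489 × 3520) / (0.08206 × 614.15) = 34.15 mol
For 14.78 mol CH4, stoichiometry requires (1/1) × 14.78 = 14.78 mol H2O; 34.15 mol is available, so CH4 is limiting.
n(H2) = (3/1) × 14.78 = 44.34 mol
V(H2) = nRT/P = 44.34 × 0.08206 × 529.15 / 2.07 = 930.1 L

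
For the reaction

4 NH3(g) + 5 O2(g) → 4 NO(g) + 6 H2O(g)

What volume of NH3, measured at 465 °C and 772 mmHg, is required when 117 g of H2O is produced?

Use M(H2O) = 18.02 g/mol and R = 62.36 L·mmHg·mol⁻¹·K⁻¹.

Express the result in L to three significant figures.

258 L

n(H2O) = 117.0 / 18.02 = 6.493 mol
n(NH3) = (4/6) × 6.493 = 4.329 mol
V = nRT/P = 4.329 × 62.36 × 738.15 / 772 = 258.1 L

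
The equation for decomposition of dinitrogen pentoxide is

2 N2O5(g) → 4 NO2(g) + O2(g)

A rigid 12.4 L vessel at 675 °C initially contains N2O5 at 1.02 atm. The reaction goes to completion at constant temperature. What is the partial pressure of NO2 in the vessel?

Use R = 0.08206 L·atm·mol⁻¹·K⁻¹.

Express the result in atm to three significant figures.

2.04 atm

n(N2O5)₀ = PV/RT = (1.02 × 12.4) / (0.08206 × 948.15) = 0.1626 mol
n(NO2) = (4/2) × 0.1626 = 0.3252 mol
P(NO2) = nRT/V = 0.3252 × 0.08206 × 948.15 / 12.4 = 2.041 atm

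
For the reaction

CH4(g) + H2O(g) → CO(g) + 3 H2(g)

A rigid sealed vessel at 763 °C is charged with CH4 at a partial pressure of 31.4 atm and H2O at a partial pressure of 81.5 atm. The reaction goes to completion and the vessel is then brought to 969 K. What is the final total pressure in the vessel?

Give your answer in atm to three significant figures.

At constant V, partial pressures at 763 °C are proportional to moles, so apply stoichiometry directly to pressures.
P(H2O) required for 31.4 atm of CH4 = (1/1) × 31.4 = 31.40 atm; available 81.5 atm, so CH4 is limiting.
P(H2O) remaining = 81.5 − (1/1) × 31.4 = 50.10 atm
P(gaseous products) = (1+3)/1 × 31.4 = 125.6 atm
P_total at 763 °C = 50.10 + 125.6 = 175.7 atm
Scaling to 969 K: P = 175.7 × 969/1036.15 = 164.3 atm

164 atm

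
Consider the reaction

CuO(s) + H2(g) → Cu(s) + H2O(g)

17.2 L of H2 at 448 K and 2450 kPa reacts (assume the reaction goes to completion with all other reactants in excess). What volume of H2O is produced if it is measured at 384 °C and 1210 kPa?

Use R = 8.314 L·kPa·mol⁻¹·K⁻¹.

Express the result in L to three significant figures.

51.1 L

n(H2) = PV/RT = (2450 × 17.2) / (8.314 × 448) = 11.31 mol
n(H2O) = (1/1) × 11.31 = 11.31 mol
V = nRT/P = 11.31 × 8.314 × 657.15 / 1210 = 51.07 L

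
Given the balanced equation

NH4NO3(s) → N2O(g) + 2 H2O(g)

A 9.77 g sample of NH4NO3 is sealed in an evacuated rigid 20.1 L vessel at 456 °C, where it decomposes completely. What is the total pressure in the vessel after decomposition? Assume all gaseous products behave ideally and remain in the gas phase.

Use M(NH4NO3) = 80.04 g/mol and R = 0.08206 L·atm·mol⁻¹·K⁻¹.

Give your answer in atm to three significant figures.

n(NH4NO3) = 9.77 / 80.04 = 0.1221 mol
n(gas produced) = (3/1) × 0.1221 = 0.3663 mol
P = nRT/V = 0.3663 × 0.08206 × 729.15 / 20.1 = 1.090 atm

1.09 atm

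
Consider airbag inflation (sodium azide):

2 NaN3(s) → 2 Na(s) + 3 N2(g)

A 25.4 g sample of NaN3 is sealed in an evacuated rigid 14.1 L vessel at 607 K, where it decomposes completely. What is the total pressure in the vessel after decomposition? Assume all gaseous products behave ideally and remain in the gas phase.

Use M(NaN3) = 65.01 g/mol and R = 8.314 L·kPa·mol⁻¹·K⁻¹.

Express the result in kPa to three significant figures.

210 kPa

n(NaN3) = 25.4 / 65.01 = 0.3907 mol
n(gas produced) = (3/2) × 0.3907 = 0.5860 mol
P = nRT/V = 0.5860 × 8.314 × 607 / 14.1 = 209.7 kPa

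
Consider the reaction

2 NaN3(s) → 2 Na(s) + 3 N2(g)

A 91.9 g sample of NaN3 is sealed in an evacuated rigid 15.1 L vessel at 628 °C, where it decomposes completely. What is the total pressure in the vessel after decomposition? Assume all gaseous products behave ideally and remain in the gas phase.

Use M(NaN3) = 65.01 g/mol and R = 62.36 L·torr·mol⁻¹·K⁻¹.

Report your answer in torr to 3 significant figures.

n(NaN3) = 91.9 / 65.01 = 1.414 mol
n(gas produced) = (3/2) × 1.414 = 2.121 mol
P = nRT/V = 2.121 × 62.36 × 901.15 / 15.1 = 7893 torr

7890 torr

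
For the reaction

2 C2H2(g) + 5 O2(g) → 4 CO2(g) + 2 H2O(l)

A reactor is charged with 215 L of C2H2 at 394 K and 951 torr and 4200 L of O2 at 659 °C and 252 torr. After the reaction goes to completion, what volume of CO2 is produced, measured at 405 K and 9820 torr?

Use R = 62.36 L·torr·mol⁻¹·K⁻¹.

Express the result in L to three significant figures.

n(C2H2) = PV/RT = (951 × 215) / (62.36 × 394) = 8.322 mol
n(O2) = PV/RT = (252 × 4200) / (62.36 × 932.15) = 18.21 mol
For 8.322 mol C2H2, stoichiometry requires (5/2) × 8.322 = 20.80 mol O2; 18.21 mol is available, so O2 is limiting.
n(CO2) = (4/5) × 18.21 = 14.57 mol
V(CO2) = nRT/P = 14.57 × 62.36 × 405 / 9820 = 37.47 L

37.5 L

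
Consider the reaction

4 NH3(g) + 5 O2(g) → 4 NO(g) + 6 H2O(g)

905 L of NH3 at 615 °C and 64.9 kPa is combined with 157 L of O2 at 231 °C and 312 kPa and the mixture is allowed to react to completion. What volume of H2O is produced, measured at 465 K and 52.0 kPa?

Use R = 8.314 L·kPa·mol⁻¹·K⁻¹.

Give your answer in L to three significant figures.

n(NH3) = PV/RT = (64.9 × 905) / (8.314 × 888.15) = 7.954 mol
n(O2) = PV/RT = (312 × 157) / (8.314 × 504.15) = 11.69 mol
For 7.954 mol NH3, stoichiometry requires (5/4) × 7.954 = 9.942 mol O2; 11.69 mol is available, so NH3 is limiting.
n(H2O) = (6/4) × 7.954 = 11.93 mol
V(H2O) = nRT/P = 11.93 × 8.314 × 465 / 52.0 = 887.0 L

887 L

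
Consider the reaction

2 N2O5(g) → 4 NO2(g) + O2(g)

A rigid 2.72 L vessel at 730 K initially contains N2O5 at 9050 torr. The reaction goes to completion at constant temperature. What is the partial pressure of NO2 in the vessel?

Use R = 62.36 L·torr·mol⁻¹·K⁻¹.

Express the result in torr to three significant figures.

18100 torr

n(N2O5)₀ = PV/RT = (9050 × 2.72) / (62.36 × 730) = 0.5407 mol
n(NO2) = (4/2) × 0.5407 = 1.081 mol
P(NO2) = nRT/V = 1.081 × 62.36 × 730 / 2.72 = 18090 torr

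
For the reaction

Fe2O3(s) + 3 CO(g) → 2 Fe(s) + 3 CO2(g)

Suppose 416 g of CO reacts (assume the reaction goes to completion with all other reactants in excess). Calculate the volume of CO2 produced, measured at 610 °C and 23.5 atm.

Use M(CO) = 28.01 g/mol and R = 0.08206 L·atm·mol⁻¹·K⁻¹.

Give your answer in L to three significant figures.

n(CO) = 416.0 / 28.01 = 14.85 mol
n(CO2) = (3/3) × 14.85 = 14.85 mol
V = nRT/P = 14.85 × 0.08206 × 883.15 / 23.5 = 45.80 L

45.8 L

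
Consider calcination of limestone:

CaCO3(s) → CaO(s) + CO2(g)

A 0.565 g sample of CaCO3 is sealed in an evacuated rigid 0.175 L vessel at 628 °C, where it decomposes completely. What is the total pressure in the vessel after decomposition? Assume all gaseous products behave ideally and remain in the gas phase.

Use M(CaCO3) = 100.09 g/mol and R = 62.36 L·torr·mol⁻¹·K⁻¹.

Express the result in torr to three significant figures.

n(CaCO3) = 0.565 / 100.09 = 0.005645 mol
n(gas produced) = (1/1) × 0.005645 = 0.005645 mol
P = nRT/V = 0.005645 × 62.36 × 901.15 / 0.175 = 1813 torr

1810 torr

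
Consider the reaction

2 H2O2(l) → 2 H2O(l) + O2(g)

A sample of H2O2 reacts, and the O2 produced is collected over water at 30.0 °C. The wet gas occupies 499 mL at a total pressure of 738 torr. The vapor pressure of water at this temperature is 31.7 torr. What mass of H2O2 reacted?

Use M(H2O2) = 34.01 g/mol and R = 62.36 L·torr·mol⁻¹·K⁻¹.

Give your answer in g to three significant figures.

1.27 g

P(O2) = 738 − 31.7 = 706.3 torr
n(O2) = PV/RT = (706.3 × 0.4990) / (62.36 × 303.15) = 0.01864 mol
n(H2O2) = (2/1) × 0.01864 = 0.03728 mol
m(H2O2) = 0.03728 × 34.01 = 1.268 g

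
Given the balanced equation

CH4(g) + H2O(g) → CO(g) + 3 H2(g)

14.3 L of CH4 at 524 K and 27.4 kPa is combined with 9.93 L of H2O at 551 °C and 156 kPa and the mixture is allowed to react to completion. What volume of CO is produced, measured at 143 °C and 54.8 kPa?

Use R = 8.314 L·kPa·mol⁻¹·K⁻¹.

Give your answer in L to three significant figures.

5.68 L

n(CH4) = PV/RT = (27.4 × 14.3) / (8.314 × 524) = 0.08994 mol
n(H2O) = PV/RT = (156 × 9.93) / (8.314 × 824.15) = 0.2261 mol
For 0.08994 mol CH4, stoichiometry requires (1/1) × 0.08994 = 0.08994 mol H2O; 0.2261 mol is available, so CH4 is limiting.
n(CO) = (1/1) × 0.08994 = 0.08994 mol
V(CO) = nRT/P = 0.08994 × 8.314 × 416.15 / 54.8 = 5.678 L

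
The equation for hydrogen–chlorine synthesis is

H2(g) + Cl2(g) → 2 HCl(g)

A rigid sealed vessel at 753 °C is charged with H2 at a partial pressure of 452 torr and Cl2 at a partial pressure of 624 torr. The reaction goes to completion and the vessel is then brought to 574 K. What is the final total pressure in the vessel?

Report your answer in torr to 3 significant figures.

602 torr

At constant V, partial pressures at 753 °C are proportional to moles, so apply stoichiometry directly to pressures.
P(Cl2) required for 452 torr of H2 = (1/1) × 452 = 452.0 torr; available 624 torr, so H2 is limiting.
P(Cl2) remaining = 624 − (1/1) × 452 = 172.0 torr
P(gaseous products) = (2)/1 × 452 = 904.0 torr
P_total at 753 °C = 172.0 + 904.0 = 1076 torr
Scaling to 574 K: P = 1076 × 574/1026.15 = 601.9 torr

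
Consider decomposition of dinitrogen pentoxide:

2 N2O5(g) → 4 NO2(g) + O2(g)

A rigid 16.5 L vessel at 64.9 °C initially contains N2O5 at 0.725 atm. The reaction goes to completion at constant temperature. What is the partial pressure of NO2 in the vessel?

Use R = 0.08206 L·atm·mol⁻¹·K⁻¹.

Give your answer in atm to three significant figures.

1.45 atm

n(N2O5)₀ = PV/RT = (0.725 × 16.5) / (0.08206 × 338.05) = 0.4312 mol
n(NO2) = (4/2) × 0.4312 = 0.8624 mol
P(NO2) = nRT/V = 0.8624 × 0.08206 × 338.05 / 16.5 = 1.450 atm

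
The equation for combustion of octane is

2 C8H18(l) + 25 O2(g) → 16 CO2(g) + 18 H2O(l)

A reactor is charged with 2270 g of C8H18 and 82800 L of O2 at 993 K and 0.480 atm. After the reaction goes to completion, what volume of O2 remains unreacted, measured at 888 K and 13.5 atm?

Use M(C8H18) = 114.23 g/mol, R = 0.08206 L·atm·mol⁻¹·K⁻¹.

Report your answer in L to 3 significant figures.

n(C8H18) = 2270 / 114.23 = 19.87 mol
n(O2) = PV/RT = (0.480 × 82800) / (0.08206 × 993) = 487.7 mol
For 19.87 mol C8H18, stoichiometry requires (25/2) × 19.87 = 248.4 mol O2; 487.7 mol is available, so C8H18 is limiting.
n(O2) consumed = (25/2) × 19.87 = 248.4 mol; remaining = 487.7 − 248.4 = 239.3 mol
V(O2) = nRT/P = 239.3 × 0.08206 × 888 / 13.5 = 1292 L

1290 L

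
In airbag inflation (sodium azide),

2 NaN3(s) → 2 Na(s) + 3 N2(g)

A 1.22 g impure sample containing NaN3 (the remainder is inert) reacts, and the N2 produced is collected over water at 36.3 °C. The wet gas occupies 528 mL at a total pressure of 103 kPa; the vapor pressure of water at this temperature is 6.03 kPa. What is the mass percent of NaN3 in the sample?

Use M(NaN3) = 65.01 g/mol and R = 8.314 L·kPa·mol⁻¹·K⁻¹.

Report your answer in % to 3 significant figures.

P(N2) = 103 − 6.03 = 96.97 kPa
n(N2) = PV/RT = (96.97 × 0.5280) / (8.314 × 309.45) = 0.01990 mol
n(NaN3) = (2/3) × 0.01990 = 0.01327 mol
m(NaN3) = 0.01327 × 65.01 = 0.8627 g
%NaN3 = 0.8627 / 1.22 × 100 = 70.71%

70.7 %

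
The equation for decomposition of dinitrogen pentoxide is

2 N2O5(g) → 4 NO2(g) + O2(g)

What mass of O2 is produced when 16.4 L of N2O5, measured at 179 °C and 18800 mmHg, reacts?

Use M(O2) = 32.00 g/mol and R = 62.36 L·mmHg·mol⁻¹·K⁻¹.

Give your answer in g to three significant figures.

175 g

n(N2O5) = PV/RT = (18800 × 16.4) / (62.36 × 452.15) = 10.93 mol
n(O2) = (1/2) × 10.93 = 5.465 mol
m(O2) = 5.465 × 32.00 = 174.9 g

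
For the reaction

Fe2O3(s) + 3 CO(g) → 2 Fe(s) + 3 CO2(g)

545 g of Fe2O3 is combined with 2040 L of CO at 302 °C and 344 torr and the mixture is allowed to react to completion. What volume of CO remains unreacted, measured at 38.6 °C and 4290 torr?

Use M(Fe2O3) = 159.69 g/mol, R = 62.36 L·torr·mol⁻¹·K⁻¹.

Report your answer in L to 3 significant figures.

n(Fe2O3) = 545 / 159.69 = 3.413 mol
n(CO) = PV/RT = (344 × 2040) / (62.36 × 575.15) = 19.57 mol
For 3.413 mol Fe2O3, stoichiometry requires (3/1) × 3.413 = 10.24 mol CO; 19.57 mol is available, so Fe2O3 is limiting.
n(CO) consumed = (3/1) × 3.413 = 10.24 mol; remaining = 19.57 − 10.24 = 9.330 mol
V(CO) = nRT/P = 9.330 × 62.36 × 311.75 / 4290 = 42.28 L

42.3 L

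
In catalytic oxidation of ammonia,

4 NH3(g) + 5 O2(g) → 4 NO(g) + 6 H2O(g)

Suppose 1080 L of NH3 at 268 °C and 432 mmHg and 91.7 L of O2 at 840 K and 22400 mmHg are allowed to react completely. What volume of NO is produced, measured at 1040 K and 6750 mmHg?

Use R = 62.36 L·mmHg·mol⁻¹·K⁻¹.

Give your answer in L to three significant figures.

133 L

n(NH3) = PV/RT = (432 × 1080) / (62.36 × 541.15) = 13.83 mol
n(O2) = PV/RT = (22400 × 91.7) / (62.36 × 840) = 39.21 mol
For 13.83 mol NH3, stoichiometry requires (5/4) × 13.83 = 17.29 mol O2; 39.21 mol is available, so NH3 is limiting.
n(NO) = (4/4) × 13.83 = 13.83 mol
V(NO) = nRT/P = 13.83 × 62.36 × 1040 / 6750 = 132.9 L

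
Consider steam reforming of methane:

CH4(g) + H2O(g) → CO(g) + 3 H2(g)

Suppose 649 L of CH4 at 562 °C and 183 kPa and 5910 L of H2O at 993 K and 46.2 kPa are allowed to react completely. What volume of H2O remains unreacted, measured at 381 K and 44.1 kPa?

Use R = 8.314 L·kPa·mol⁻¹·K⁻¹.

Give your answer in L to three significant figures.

1150 L

n(CH4) = PV/RT = (183 × 649) / (8.314 × 835.15) = 17.10 mol
n(H2O) = PV/RT = (46.2 × 5910) / (8.314 × 993) = 33.07 mol
For 17.10 mol CH4, stoichiometry requires (1/1) × 17.10 = 17.10 mol H2O; 33.07 mol is available, so CH4 is limiting.
n(H2O) consumed = (1/1) × 17.10 = 17.10 mol; remaining = 33.07 − 17.10 = 15.97 mol
V(H2O) = nRT/P = 15.97 × 8.314 × 381 / 44.1 = 1147 L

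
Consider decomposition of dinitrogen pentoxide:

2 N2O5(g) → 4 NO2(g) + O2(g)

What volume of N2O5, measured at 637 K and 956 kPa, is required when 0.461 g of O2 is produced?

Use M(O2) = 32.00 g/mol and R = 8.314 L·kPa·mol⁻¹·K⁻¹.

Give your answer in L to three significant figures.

0.160 L

n(O2) = 0.4610 / 32.00 = 0.01441 mol
n(N2O5) = (2/1) × 0.01441 = 0.02882 mol
V = nRT/P = 0.02882 × 8.314 × 637 / 956 = 0.1597 L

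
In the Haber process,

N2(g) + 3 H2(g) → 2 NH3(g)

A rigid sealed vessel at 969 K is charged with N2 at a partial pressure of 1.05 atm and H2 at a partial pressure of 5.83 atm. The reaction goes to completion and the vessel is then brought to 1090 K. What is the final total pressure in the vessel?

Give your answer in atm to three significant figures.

At constant V, partial pressures at 969 K are proportional to moles, so apply stoichiometry directly to pressures.
P(H2) required for 1.05 atm of N2 = (3/1) × 1.05 = 3.150 atm; available 5.83 atm, so N2 is limiting.
P(H2) remaining = 5.83 − (3/1) × 1.05 = 2.680 atm
P(gaseous products) = (2)/1 × 1.05 = 2.100 atm
P_total at 969 K = 2.680 + 2.100 = 4.780 atm
Scaling to 1090 K: P = 4.780 × 1090/969 = 5.377 atm

5.38 atm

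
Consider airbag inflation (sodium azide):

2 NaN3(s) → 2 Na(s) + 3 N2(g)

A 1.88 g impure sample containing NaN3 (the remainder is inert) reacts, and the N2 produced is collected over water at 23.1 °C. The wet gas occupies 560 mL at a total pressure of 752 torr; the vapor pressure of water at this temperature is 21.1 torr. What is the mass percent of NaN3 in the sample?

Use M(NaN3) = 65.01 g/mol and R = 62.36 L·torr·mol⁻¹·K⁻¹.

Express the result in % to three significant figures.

P(N2) = 752 − 21.1 = 730.9 torr
n(N2) = PV/RT = (730.9 × 0.5600) / (62.36 × 296.25) = 0.02216 mol
n(NaN3) = (2/3) × 0.02216 = 0.01477 mol
m(NaN3) = 0.01477 × 65.01 = 0.9602 g
%NaN3 = 0.9602 / 1.88 × 100 = 51.07%

51.1 %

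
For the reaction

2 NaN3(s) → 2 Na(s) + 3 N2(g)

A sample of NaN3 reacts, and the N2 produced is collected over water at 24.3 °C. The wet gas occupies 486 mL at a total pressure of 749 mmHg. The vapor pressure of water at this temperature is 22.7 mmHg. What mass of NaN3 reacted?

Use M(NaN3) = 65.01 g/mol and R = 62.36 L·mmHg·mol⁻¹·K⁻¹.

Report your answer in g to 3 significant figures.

0.825 g

P(N2) = 749 − 22.7 = 726.3 mmHg
n(N2) = PV/RT = (726.3 × 0.4860) / (62.36 × 297.45) = 0.01903 mol
n(NaN3) = (2/3) × 0.01903 = 0.01269 mol
m(NaN3) = 0.01269 × 65.01 = 0.8250 g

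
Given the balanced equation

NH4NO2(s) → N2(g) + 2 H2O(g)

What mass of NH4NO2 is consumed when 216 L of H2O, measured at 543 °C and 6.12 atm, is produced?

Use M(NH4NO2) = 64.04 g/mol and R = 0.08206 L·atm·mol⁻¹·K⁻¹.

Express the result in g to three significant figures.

n(H2O) = PV/RT = (6.12 × 216) / (0.08206 × 816.15) = 19.74 mol
n(NH4NO2) = (1/2) × 19.74 = 9.870 mol
m(NH4NO2) = 9.870 × 64.04 = 632.1 g

632 g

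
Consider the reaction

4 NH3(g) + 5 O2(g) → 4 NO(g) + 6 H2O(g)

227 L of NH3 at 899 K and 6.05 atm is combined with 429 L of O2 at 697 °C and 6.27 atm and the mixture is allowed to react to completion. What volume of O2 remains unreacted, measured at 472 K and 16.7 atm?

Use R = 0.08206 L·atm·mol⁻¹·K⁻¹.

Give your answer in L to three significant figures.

n(NH3) = PV/RT = (6.05 × 227) / (0.08206 × 899) = 18.62 mol
n(O2) = PV/RT = (6.27 × 429) / (0.08206 × 970.15) = 33.79 mol
For 18.62 mol NH3, stoichiometry requires (5/4) × 18.62 = 23.28 mol O2; 33.79 mol is available, so NH3 is limiting.
n(O2) consumed = (5/4) × 18.62 = 23.28 mol; remaining = 33.79 − 23.28 = 10.51 mol
V(O2) = nRT/P = 10.51 × 0.08206 × 472 / 16.7 = 24.38 L

24.4 L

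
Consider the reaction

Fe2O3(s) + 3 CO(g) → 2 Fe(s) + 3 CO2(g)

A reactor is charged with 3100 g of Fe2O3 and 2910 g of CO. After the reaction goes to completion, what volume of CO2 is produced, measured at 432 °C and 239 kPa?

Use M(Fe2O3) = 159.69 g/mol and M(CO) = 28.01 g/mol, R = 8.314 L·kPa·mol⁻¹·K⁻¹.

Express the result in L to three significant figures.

1430 L

n(Fe2O3) = 3100 / 159.69 = 19.41 mol
n(CO) = 2910 / 28.01 = 103.9 mol
For 19.41 mol Fe2O3, stoichiometry requires (3/1) × 19.41 = 58.23 mol CO; 103.9 mol is available, so Fe2O3 is limiting.
n(CO2) = (3/1) × 19.41 = 58.23 mol
V(CO2) = nRT/P = 58.23 × 8.314 × 705.15 / 239 = 1428 L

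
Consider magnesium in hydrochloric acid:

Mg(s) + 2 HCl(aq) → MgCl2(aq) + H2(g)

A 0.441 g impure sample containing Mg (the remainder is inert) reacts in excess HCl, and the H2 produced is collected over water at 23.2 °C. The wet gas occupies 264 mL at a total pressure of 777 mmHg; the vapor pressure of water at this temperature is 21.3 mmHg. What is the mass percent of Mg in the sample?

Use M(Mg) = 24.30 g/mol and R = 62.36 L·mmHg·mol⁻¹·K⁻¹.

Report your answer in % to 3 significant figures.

P(H2) = 777 − 21.3 = 755.7 mmHg
n(H2) = PV/RT = (755.7 × 0.2640) / (62.36 × 296.35) = 0.01080 mol
n(Mg) = (1/1) × 0.01080 = 0.01080 mol
m(Mg) = 0.01080 × 24.30 = 0.2624 g
%Mg = 0.2624 / 0.441 × 100 = 59.50%

59.5 %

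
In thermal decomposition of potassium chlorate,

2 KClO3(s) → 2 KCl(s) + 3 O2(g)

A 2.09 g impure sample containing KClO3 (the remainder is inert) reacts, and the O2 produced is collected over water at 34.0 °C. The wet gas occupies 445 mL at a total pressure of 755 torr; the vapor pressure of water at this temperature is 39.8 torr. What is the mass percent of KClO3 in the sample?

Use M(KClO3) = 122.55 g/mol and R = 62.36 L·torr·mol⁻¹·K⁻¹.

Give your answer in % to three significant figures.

P(O2) = 755 − 39.8 = 715.2 torr
n(O2) = PV/RT = (715.2 × 0.4450) / (62.36 × 307.15) = 0.01662 mol
n(KClO3) = (2/3) × 0.01662 = 0.01108 mol
m(KClO3) = 0.01108 × 122.55 = 1.358 g
%KClO3 = 1.358 / 2.09 × 100 = 64.98%

65.0 %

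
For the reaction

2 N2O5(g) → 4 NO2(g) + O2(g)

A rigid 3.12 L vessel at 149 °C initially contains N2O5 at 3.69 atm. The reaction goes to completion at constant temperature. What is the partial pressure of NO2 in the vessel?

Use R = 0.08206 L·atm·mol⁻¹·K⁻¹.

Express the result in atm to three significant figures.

7.38 atm

n(N2O5)₀ = PV/RT = (3.69 × 3.12) / (0.08206 × 422.15) = 0.3323 mol
n(NO2) = (4/2) × 0.3323 = 0.6646 mol
P(NO2) = nRT/V = 0.6646 × 0.08206 × 422.15 / 3.12 = 7.379 atm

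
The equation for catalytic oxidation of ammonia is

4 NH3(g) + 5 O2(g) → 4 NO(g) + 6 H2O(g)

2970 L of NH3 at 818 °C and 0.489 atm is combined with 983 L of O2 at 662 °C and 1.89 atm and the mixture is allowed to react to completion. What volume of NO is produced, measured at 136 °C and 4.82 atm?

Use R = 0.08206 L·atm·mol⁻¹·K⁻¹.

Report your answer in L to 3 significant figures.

113 L

n(NH3) = PV/RT = (0.489 × 2970) / (0.08206 × 1091.15) = 16.22 mol
n(O2) = PV/RT = (1.89 × 983) / (0.08206 × 935.15) = 24.21 mol
For 16.22 mol NH3, stoichiometry requires (5/4) × 16.22 = 20.27 mol O2; 24.21 mol is available, so NH3 is limiting.
n(NO) = (4/4) × 16.22 = 16.22 mol
V(NO) = nRT/P = 16.22 × 0.08206 × 409.15 / 4.82 = 113.0 L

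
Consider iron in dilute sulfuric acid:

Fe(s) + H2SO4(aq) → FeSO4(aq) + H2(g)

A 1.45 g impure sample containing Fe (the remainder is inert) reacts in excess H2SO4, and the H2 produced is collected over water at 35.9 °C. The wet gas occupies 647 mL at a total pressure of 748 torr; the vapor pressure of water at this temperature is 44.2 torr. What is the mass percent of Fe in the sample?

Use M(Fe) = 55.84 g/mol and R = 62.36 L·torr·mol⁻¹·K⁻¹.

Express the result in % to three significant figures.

P(H2) = 748 − 44.2 = 703.8 torr
n(H2) = PV/RT = (703.8 × 0.6470) / (62.36 × 309.05) = 0.02363 mol
n(Fe) = (1/1) × 0.02363 = 0.02363 mol
m(Fe) = 0.02363 × 55.84 = 1.319 g
%Fe = 1.319 / 1.45 × 100 = 90.97%

91.0 %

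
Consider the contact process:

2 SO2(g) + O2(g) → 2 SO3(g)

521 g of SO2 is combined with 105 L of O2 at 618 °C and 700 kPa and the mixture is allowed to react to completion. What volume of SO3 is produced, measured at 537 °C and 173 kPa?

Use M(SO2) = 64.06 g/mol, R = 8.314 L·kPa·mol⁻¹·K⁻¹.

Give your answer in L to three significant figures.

317 L

n(SO2) = 521 / 64.06 = 8.133 mol
n(O2) = PV/RT = (700 × 105) / (8.314 × 891.15) = 9.920 mol
For 8.133 mol SO2, stoichiometry requires (1/2) × 8.133 = 4.066 mol O2; 9.920 mol is available, so SO2 is limiting.
n(SO3) = (2/2) × 8.133 = 8.133 mol
V(SO3) = nRT/P = 8.133 × 8.314 × 810.15 / 173 = 316.7 L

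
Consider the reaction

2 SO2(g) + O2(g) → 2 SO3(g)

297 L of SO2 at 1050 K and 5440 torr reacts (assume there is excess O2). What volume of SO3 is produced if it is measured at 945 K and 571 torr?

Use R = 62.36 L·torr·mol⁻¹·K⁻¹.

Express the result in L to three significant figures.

2550 L

n(SO2) = PV/RT = (5440 × 297) / (62.36 × 1050) = 24.68 mol
n(SO3) = (2/2) × 24.68 = 24.68 mol
V = nRT/P = 24.68 × 62.36 × 945 / 571 = 2547 L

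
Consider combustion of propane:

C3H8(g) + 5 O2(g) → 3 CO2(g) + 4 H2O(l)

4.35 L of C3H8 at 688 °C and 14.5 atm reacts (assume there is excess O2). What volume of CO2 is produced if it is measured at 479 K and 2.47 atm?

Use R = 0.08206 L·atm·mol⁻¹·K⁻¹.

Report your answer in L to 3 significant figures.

n(C3H8) = PV/RT = (14.5 × 4.35) / (0.08206 × 961.15) = 0.7997 mol
n(CO2) = (3/1) × 0.7997 = 2.399 mol
V = nRT/P = 2.399 × 0.08206 × 479 / 2.47 = 38.18 L

38.2 L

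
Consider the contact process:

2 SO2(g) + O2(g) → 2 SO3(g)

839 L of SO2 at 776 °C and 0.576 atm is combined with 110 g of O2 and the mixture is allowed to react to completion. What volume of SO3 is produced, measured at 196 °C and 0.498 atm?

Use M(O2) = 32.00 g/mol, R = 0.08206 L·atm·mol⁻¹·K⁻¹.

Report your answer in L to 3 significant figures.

434 L

n(SO2) = PV/RT = (0.576 × 839) / (0.08206 × 1049.15) = 5.613 mol
n(O2) = 110 / 32.00 = 3.438 mol
For 5.613 mol SO2, stoichiometry requires (1/2) × 5.613 = 2.807 mol O2; 3.438 mol is available, so SO2 is limiting.
n(SO3) = (2/2) × 5.613 = 5.613 mol
V(SO3) = nRT/P = 5.613 × 0.08206 × 469.15 / 0.498 = 433.9 L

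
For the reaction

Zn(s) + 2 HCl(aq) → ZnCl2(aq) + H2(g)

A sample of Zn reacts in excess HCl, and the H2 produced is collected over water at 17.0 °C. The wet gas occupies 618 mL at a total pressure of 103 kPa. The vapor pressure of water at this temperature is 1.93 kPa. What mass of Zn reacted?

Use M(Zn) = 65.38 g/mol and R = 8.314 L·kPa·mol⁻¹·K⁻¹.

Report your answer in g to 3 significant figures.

P(H2) = 103 − 1.93 = 101.1 kPa
n(H2) = PV/RT = (101.1 × 0.6180) / (8.314 × 290.15) = 0.02590 mol
n(Zn) = (1/1) × 0.02590 = 0.02590 mol
m(Zn) = 0.02590 × 65.38 = 1.693 g

1.69 g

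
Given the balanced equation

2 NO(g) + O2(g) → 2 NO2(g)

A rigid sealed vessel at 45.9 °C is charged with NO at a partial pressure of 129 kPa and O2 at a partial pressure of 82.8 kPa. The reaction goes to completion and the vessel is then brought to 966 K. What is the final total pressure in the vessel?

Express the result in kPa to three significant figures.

With V and T fixed, P_i ∝ n_i, so the mole ratios apply directly to partial pressures at 45.9 °C.
P(O2) required for 129 kPa of NO = (1/2) × 129 = 64.50 kPa; available 82.8 kPa, so NO is limiting.
P(O2) remaining = 82.8 − (1/2) × 129 = 18.30 kPa
P(gaseous products) = (2)/2 × 129 = 129.0 kPa
P_total at 45.9 °C = 18.30 + 129.0 = 147.3 kPa
Scaling to 966 K: P = 147.3 × 966/319.05 = 446.0 kPa

446 kPa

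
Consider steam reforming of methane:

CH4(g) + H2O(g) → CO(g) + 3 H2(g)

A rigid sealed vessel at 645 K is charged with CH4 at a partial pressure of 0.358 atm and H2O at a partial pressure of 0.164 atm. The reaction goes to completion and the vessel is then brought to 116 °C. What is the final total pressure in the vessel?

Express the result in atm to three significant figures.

At constant V, partial pressures at 645 K are proportional to moles, so apply stoichiometry directly to pressures.
P(H2O) required for 0.358 atm of CH4 = (1/1) × 0.358 = 0.3580 atm; available 0.164 atm, so H2O is limiting.
P(CH4) remaining = 0.358 − (1/1) × 0.164 = 0.1940 atm
P(gaseous products) = (1+3)/1 × 0.164 = 0.6560 atm
P_total at 645 K = 0.1940 + 0.6560 = 0.8500 atm
Scaling to 116 °C: P = 0.8500 × 389.15/645 = 0.5128 atm

0.513 atm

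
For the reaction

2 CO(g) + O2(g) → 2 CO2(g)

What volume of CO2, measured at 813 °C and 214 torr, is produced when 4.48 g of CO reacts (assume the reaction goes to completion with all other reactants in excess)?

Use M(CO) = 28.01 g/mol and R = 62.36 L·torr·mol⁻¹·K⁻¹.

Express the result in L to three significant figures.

50.6 L

n(CO) = 4.480 / 28.01 = 0.1599 mol
n(CO2) = (2/2) × 0.1599 = 0.1599 mol
V = nRT/P = 0.1599 × 62.36 × 1086.15 / 214 = 50.61 L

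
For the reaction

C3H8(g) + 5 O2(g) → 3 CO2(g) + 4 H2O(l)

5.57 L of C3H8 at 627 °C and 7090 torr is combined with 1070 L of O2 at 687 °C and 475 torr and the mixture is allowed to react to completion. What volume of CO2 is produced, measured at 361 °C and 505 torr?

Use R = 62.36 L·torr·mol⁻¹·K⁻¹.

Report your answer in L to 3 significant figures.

n(C3H8) = PV/RT = (7090 × 5.57) / (62.36 × 900.15) = 0.7035 mol
n(O2) = PV/RT = (475 × 1070) / (62.36 × 960.15) = 8.489 mol
For 0.7035 mol C3H8, stoichiometry requires (5/1) × 0.7035 = 3.518 mol O2; 8.489 mol is available, so C3H8 is limiting.
n(CO2) = (3/1) × 0.7035 = 2.111 mol
V(CO2) = nRT/P = 2.111 × 62.36 × 634.15 / 505 = 165.3 L

165 L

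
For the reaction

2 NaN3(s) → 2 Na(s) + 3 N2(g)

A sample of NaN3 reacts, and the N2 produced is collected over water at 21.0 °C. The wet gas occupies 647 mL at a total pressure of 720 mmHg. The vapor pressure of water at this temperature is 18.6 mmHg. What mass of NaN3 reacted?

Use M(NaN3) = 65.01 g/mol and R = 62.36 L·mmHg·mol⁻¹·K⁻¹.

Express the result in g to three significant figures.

1.07 g

P(N2) = 720 − 18.6 = 701.4 mmHg
n(N2) = PV/RT = (701.4 × 0.6470) / (62.36 × 294.15) = 0.02474 mol
n(NaN3) = (2/3) × 0.02474 = 0.01649 mol
m(NaN3) = 0.01649 × 65.01 = 1.072 g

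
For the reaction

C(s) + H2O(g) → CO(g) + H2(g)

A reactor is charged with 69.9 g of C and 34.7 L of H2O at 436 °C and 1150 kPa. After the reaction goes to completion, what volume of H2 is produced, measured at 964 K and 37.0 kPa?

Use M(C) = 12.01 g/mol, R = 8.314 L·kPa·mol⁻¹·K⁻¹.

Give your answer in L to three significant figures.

1260 L

n(C) = 69.9 / 12.01 = 5.820 mol
n(H2O) = PV/RT = (1150 × 34.7) / (8.314 × 709.15) = 6.768 mol
For 5.820 mol C, stoichiometry requires (1/1) × 5.820 = 5.820 mol H2O; 6.768 mol is available, so C is limiting.
n(H2) = (1/1) × 5.820 = 5.820 mol
V(H2) = nRT/P = 5.820 × 8.314 × 964 / 37.0 = 1261 L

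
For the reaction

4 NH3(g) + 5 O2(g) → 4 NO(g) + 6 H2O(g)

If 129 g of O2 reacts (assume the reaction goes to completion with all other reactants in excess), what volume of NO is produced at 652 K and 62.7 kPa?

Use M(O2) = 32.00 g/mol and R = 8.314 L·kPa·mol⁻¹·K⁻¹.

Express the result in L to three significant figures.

n(O2) = 129.0 / 32.00 = 4.031 mol
n(NO) = (4/5) × 4.031 = 3.225 mol
V = nRT/P = 3.225 × 8.314 × 652 / 62.7 = 278.8 L

279 L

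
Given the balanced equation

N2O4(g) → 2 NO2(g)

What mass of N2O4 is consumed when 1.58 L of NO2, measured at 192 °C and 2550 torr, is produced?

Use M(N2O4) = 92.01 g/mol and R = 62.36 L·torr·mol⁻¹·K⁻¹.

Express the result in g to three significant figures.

n(NO2) = PV/RT = (2550 × 1.58) / (62.36 × 465.15) = 0.1389 mol
n(N2O4) = (1/2) × 0.1389 = 0.06945 mol
m(N2O4) = 0.06945 × 92.01 = 6.390 g

6.39 g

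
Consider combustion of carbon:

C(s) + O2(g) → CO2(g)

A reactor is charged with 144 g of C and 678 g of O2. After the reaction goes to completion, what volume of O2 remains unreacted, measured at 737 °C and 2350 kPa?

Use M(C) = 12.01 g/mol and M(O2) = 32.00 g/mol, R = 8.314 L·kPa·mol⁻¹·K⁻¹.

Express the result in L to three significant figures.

32.9 L

n(C) = 144 / 12.01 = 11.99 mol
n(O2) = 678 / 32.00 = 21.19 mol
For 11.99 mol C, stoichiometry requires (1/1) × 11.99 = 11.99 mol O2; 21.19 mol is available, so C is limiting.
n(O2) consumed = (1/1) × 11.99 = 11.99 mol; remaining = 21.19 − 11.99 = 9.200 mol
V(O2) = nRT/P = 9.200 × 8.314 × 1010.15 / 2350 = 32.88 L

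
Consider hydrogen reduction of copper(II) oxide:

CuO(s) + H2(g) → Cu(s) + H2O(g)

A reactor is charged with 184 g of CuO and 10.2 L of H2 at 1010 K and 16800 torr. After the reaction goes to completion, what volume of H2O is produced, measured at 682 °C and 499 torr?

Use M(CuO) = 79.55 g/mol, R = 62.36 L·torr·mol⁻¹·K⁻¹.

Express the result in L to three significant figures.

n(CuO) = 184 / 79.55 = 2.313 mol
n(H2) = PV/RT = (16800 × 10.2) / (62.36 × 1010) = 2.721 mol
For 2.313 mol CuO, stoichiometry requires (1/1) × 2.313 = 2.313 mol H2; 2.721 mol is available, so CuO is limiting.
n(H2O) = (1/1) × 2.313 = 2.313 mol
V(H2O) = nRT/P = 2.313 × 62.36 × 955.15 / 499 = 276.1 L

276 L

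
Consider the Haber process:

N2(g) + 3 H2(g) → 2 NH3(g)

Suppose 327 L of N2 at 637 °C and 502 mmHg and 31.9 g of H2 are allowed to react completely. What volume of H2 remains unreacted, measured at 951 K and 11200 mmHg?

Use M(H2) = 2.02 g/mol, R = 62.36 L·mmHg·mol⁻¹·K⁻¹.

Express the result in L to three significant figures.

37.7 L

n(N2) = PV/RT = (502 × 327) / (62.36 × 910.15) = 2.892 mol
n(H2) = 31.9 / 2.02 = 15.79 mol
For 2.892 mol N2, stoichiometry requires (3/1) × 2.892 = 8.676 mol H2; 15.79 mol is available, so N2 is limiting.
n(H2) consumed = (3/1) × 2.892 = 8.676 mol; remaining = 15.79 − 8.676 = 7.114 mol
V(H2) = nRT/P = 7.114 × 62.36 × 951 / 11200 = 37.67 L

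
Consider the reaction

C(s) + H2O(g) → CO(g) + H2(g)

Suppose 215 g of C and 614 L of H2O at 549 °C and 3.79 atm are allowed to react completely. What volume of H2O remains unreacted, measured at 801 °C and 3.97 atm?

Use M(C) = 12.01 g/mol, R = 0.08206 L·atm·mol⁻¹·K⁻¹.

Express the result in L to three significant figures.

n(C) = 215 / 12.01 = 17.90 mol
n(H2O) = PV/RT = (3.79 × 614) / (0.08206 × 822.15) = 34.49 mol
For 17.90 mol C, stoichiometry requires (1/1) × 17.90 = 17.90 mol H2O; 34.49 mol is available, so C is limiting.
n(H2O) consumed = (1/1) × 17.90 = 17.90 mol; remaining = 34.49 − 17.90 = 16.59 mol
V(H2O) = nRT/P = 16.59 × 0.08206 × 1074.15 / 3.97 = 368.3 L

368 L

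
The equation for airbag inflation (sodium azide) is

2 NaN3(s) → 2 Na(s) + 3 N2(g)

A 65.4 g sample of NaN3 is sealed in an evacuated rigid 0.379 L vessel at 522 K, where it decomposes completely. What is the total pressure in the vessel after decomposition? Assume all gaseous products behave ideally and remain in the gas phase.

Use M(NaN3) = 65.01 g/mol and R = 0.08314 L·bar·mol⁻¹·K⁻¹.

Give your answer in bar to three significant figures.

173 bar

n(NaN3) = 65.4 / 65.01 = 1.006 mol
n(gas produced) = (3/2) × 1.006 = 1.509 mol
P = nRT/V = 1.509 × 0.08314 × 522 / 0.379 = 172.8 bar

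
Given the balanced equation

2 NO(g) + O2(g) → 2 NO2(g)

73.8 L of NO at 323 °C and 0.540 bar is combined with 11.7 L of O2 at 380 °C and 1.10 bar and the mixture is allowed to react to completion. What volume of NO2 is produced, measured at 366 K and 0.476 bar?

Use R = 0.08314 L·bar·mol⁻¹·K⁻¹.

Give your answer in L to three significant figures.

n(NO) = PV/RT = (0.540 × 73.8) / (0.08314 × 596.15) = 0.8041 mol
n(O2) = PV/RT = (1.10 × 11.7) / (0.08314 × 653.15) = 0.2370 mol
For 0.8041 mol NO, stoichiometry requires (1/2) × 0.8041 = 0.4021 mol O2; 0.2370 mol is available, so O2 is limiting.
n(NO2) = (2/1) × 0.2370 = 0.4740 mol
V(NO2) = nRT/P = 0.4740 × 0.08314 × 366 / 0.476 = 30.30 L

30.3 L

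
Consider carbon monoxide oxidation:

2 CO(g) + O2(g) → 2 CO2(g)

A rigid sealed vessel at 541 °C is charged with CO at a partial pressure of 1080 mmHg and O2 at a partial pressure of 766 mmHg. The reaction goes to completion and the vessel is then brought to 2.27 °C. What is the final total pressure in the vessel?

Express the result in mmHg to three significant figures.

442 mmHg

With V and T fixed, P_i ∝ n_i, so the mole ratios apply directly to partial pressures at 541 °C.
P(O2) required for 1080 mmHg of CO = (1/2) × 1080 = 540.0 mmHg; available 766 mmHg, so CO is limiting.
P(O2) remaining = 766 − (1/2) × 1080 = 226.0 mmHg
P(gaseous products) = (2)/2 × 1080 = 1080 mmHg
P_total at 541 °C = 226.0 + 1080 = 1306 mmHg
Scaling to 2.27 °C: P = 1306 × 275.42/814.15 = 441.8 mmHg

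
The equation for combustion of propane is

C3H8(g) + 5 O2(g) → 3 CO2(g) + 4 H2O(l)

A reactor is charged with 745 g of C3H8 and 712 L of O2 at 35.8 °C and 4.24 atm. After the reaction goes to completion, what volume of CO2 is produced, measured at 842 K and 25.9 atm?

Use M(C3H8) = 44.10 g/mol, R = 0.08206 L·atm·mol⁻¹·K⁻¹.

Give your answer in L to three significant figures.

n(C3H8) = 745 / 44.10 = 16.89 mol
n(O2) = PV/RT = (4.24 × 712) / (0.08206 × 308.95) = 119.1 mol
For 16.89 mol C3H8, stoichiometry requires (5/1) × 16.89 = 84.45 mol O2; 119.1 mol is available, so C3H8 is limiting.
n(CO2) = (3/1) × 16.89 = 50.67 mol
V(CO2) = nRT/P = 50.67 × 0.08206 × 842 / 25.9 = 135.2 L

135 L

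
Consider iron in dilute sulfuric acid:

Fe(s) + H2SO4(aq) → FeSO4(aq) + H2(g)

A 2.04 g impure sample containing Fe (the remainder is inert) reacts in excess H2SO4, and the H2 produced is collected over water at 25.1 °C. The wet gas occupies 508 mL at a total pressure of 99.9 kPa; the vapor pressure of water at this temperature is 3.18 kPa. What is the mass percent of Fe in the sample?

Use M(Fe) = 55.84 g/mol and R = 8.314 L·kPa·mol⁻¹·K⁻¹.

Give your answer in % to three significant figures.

P(H2) = 99.9 − 3.18 = 96.72 kPa
n(H2) = PV/RT = (96.72 × 0.5080) / (8.314 × 298.25) = 0.01981 mol
n(Fe) = (1/1) × 0.01981 = 0.01981 mol
m(Fe) = 0.01981 × 55.84 = 1.106 g
%Fe = 1.106 / 2.04 × 100 = 54.22%

54.2 %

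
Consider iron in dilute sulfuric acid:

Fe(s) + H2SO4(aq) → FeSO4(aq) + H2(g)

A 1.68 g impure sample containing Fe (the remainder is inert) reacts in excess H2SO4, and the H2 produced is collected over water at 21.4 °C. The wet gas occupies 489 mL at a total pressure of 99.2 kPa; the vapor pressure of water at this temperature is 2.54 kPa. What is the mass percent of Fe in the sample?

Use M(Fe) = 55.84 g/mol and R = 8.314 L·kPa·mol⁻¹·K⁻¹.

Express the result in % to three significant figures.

P(H2) = 99.2 − 2.54 = 96.66 kPa
n(H2) = PV/RT = (96.66 × 0.4890) / (8.314 × 294.55) = 0.01930 mol
n(Fe) = (1/1) × 0.01930 = 0.01930 mol
m(Fe) = 0.01930 × 55.84 = 1.078 g
%Fe = 1.078 / 1.68 × 100 = 64.17%

64.2 %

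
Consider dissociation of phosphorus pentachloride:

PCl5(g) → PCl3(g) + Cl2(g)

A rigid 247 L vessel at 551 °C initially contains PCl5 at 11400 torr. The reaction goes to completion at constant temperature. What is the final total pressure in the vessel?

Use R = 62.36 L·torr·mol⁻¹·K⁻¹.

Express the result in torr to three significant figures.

22800 torr

At constant T and V, P ∝ n(gas): 1 mol gas → 2 mol gas.
P_final = (2/1) × 11400 = 22800 torr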